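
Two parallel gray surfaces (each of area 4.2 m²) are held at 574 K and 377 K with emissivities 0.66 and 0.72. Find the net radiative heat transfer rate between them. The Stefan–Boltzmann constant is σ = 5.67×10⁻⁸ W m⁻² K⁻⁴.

Q ≈ 11100 W

For two large parallel gray plates, q = σ(T₁⁴ − T₂⁴) / (1/ε₁ + 1/ε₂ − 1).
1/ε₁ + 1/ε₂ − 1 = 1/0.66 + 1/0.72 − 1 = 1.904.
T₁⁴ − T₂⁴ = 1.09×10^11 − 2.02×10^10 = 8.84×10^10 K⁴.
q = 5.67×10⁻⁸ × 8.84×10^10 / 1.904 = 2630 W/m².
Q = q·A = 2630 × 4.2 = 11100 W.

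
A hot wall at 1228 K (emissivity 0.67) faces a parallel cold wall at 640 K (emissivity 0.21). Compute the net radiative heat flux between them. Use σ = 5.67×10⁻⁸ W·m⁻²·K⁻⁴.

q ≈ 22700 W/m²

For two large parallel gray plates, q = σ(T₁⁴ − T₂⁴) / (1/ε₁ + 1/ε₂ − 1).
1/ε₁ + 1/ε₂ − 1 = 1/0.67 + 1/0.21 − 1 = 5.254.
T₁⁴ − T₂⁴ = 2.27×10^12 − 1.68×10^11 = 2.11×10^12 K⁴.
q = 5.67×10⁻⁸ × 2.11×10^12 / 5.254 = 22700 W/m².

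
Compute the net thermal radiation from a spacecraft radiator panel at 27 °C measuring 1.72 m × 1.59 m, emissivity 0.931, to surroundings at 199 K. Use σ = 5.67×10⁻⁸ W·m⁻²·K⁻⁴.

Q ≈ 943 W

A = 1.72 × 1.59 = 2.73 m².
Convert: 27 °C = 300 K.
Q = εσA(T⁴ − T_s⁴). T⁴ − T_s⁴ = (300)⁴ − (199)⁴ = 8.10×10^9 − 1.57×10^9 = 6.53×10^9 K⁴.
Q = 0.931 × 5.67×10⁻⁸ × 2.73 × 6.53×10^9 = 943 W.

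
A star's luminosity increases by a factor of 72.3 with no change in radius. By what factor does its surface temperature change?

factor ≈ 2.92

P ∝ T⁴ ⇒ T ∝ P^(1/4), so T scales by (72.3)^(1/4) = 2.92.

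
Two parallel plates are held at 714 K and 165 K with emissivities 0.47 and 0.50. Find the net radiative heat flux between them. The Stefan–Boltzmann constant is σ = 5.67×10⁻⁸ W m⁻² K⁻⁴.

q ≈ 4700 W/m²

For two large parallel gray plates, q = σ(T₁⁴ − T₂⁴) / (1/ε₁ + 1/ε₂ − 1).
1/ε₁ + 1/ε₂ − 1 = 1/0.47 + 1/0.50 − 1 = 3.128.
T₁⁴ − T₂⁴ = 2.60×10^11 − 7.41×10^8 = 2.59×10^11 K⁴.
q = 5.67×10⁻⁸ × 2.59×10^11 / 3.128 = 4700 W/m².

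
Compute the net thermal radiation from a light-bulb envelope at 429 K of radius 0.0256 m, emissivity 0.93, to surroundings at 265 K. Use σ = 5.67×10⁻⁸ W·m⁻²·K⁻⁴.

A = 4πr² = 4π × (0.0256)² = 8.24×10^-3 m².
Q = εσA(T⁴ − T_s⁴). T⁴ − T_s⁴ = (429)⁴ − (265)⁴ = 3.39×10^10 − 4.93×10^9 = 2.89×10^10 K⁴.
Q = 0.93 × 5.67×10⁻⁸ × 8.24×10^-3 × 2.89×10^10 = 12.6 W.

Q ≈ 12.6 W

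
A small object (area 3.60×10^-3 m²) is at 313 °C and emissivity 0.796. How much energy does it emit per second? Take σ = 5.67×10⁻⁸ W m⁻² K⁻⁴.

P ≈ 19.2 W

313 °C = 586 K.
P = εσAT⁴ = 0.796 × 5.67×10⁻⁸ × 3.60×10^-3 × (586)⁴ = 0.796 × 5.67×10⁻⁸ × 3.60×10^-3 × 1.18×10^11.
P = 19.2 W.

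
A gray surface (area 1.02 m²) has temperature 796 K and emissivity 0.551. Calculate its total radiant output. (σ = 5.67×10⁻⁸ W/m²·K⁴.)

P ≈ 12800 W

P = εσAT⁴ = 0.551 × 5.67×10⁻⁸ × 1.02 × (796)⁴ = 0.551 × 5.67×10⁻⁸ × 1.02 × 4.01×10^11.
P = 12800 W.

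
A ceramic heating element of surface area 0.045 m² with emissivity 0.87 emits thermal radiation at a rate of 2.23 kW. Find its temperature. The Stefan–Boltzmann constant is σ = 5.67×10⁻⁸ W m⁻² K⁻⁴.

T ≈ 1000 K

From P = εσAT⁴, T = (P / εσA)^(1/4) = (2230 / (0.87 × 5.67×10⁻⁸ × 0.0450))^(1/4).
T = (1.00×10^12)^(1/4) = 1000 K.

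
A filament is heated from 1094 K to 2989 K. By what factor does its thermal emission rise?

P ∝ T⁴, so the ratio is (2989/1094)⁴ = (2.732)⁴ = 55.7.

ratio ≈ 55.7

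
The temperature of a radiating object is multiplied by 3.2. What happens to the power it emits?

factor ≈ 105

P ∝ T⁴, so the power scales as (3.2)⁴ = 105.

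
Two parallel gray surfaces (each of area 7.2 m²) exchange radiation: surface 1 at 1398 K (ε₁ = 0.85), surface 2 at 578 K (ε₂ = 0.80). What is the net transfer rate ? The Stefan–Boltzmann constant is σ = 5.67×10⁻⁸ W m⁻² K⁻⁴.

Q ≈ 1.06×10^6 W

For two large parallel gray plates, q = σ(T₁⁴ − T₂⁴) / (1/ε₁ + 1/ε₂ − 1).
1/ε₁ + 1/ε₂ − 1 = 1/0.85 + 1/0.80 − 1 = 1.426.
T₁⁴ − T₂⁴ = 3.82×10^12 − 1.12×10^11 = 3.71×10^12 K⁴.
q = 5.67×10⁻⁸ × 3.71×10^12 / 1.426 = 1.47×10^5 W/m².
Q = q·A = 1.47×10^5 × 7.2 = 1.06×10^6 W.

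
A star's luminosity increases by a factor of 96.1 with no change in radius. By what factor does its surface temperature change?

P ∝ T⁴ ⇒ T ∝ P^(1/4), so T scales by (96.1)^(1/4) = 3.13.

factor ≈ 3.13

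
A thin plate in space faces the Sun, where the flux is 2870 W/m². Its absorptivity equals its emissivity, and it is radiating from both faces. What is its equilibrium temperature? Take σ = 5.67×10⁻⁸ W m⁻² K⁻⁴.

Absorbed flux αS = emitted flux 2εσT⁴ per unit area; with α = ε this gives T = (S/2σ)^(1/4).
T = (2870 / (2 × 5.67×10⁻⁸))^(1/4) = (2.53×10^10)^(1/4).
T = 399 K.

T ≈ 399 K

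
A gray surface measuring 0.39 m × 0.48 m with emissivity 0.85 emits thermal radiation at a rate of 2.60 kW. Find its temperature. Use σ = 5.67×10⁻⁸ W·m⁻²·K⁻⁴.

A = 0.39 × 0.48 = 0.187 m².
From P = εσAT⁴, T = (P / εσA)^(1/4) = (2600 / (0.85 × 5.67×10⁻⁸ × 0.187))^(1/4).
T = (2.88×10^11)^(1/4) = 733 K.

T ≈ 733 K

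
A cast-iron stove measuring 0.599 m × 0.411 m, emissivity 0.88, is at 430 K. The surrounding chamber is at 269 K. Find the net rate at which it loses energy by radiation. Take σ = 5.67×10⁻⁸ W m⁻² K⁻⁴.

A = 0.599 × 0.411 = 0.246 m².
Q = εσA(T⁴ − T_s⁴). T⁴ − T_s⁴ = (430)⁴ − (269)⁴ = 3.42×10^10 − 5.24×10^9 = 2.90×10^10 K⁴.
Q = 0.88 × 5.67×10⁻⁸ × 0.246 × 2.90×10^10 = 356 W.

Q ≈ 356 W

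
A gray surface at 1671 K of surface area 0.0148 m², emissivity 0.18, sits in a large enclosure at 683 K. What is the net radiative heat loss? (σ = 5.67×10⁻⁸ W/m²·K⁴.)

Q = εσA(T⁴ − T_s⁴). T⁴ − T_s⁴ = (1671)⁴ − (683)⁴ = 7.80×10^12 − 2.18×10^11 = 7.58×10^12 K⁴.
Q = 0.18 × 5.67×10⁻⁸ × 0.0148 × 7.58×10^12 = 1140 W.

Q ≈ 1140 W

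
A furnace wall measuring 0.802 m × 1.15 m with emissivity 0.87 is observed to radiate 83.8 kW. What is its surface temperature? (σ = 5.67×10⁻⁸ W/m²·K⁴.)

A = 0.802 × 1.15 = 0.922 m².
From P = εσAT⁴, T = (P / εσA)^(1/4) = (83800 / (0.87 × 5.67×10⁻⁸ × 0.922))^(1/4).
T = (1.84×10^12)^(1/4) = 1160 K.

T ≈ 1160 K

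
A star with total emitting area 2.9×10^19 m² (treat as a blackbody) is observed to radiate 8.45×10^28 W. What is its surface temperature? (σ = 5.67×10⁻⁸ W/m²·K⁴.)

From P = σAT⁴, T = (P / σA)^(1/4) = (8.45×10^28 / (5.67×10⁻⁸ × 2.90×10^19))^(1/4).
T = (5.14×10^16)^(1/4) = 15100 K.

T ≈ 15100 K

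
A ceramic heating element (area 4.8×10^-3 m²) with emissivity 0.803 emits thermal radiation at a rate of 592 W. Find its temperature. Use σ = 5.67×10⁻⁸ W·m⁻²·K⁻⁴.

T ≈ 1280 K

From P = εσAT⁴, T = (P / εσA)^(1/4) = (592 / (0.803 × 5.67×10⁻⁸ × 4.80×10^-3))^(1/4).
T = (2.71×10^12)^(1/4) = 1280 K.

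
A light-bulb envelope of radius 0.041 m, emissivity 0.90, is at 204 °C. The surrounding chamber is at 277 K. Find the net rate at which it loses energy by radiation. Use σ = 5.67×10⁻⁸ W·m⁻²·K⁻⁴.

A = 4πr² = 4π × (0.041)² = 0.0211 m².
Convert: 204 °C = 477 K.
Q = εσA(T⁴ − T_s⁴). T⁴ − T_s⁴ = (477)⁴ − (277)⁴ = 5.18×10^10 − 5.89×10^9 = 4.59×10^10 K⁴.
Q = 0.90 × 5.67×10⁻⁸ × 0.0211 × 4.59×10^10 = 49.5 W.

Q ≈ 49.5 W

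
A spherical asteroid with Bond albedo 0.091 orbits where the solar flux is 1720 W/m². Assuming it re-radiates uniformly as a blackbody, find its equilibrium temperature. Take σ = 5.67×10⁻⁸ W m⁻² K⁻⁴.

Power absorbed = (1−a)S·πR²; power emitted = 4πR²σT⁴. Equating and cancelling πR²:
T = ((1−a)S / 4σ)^(1/4) = (1560 / (4 × 5.67×10⁻⁸))^(1/4) = (6.89×10^9)^(1/4).
T = 288 K.

T ≈ 288 K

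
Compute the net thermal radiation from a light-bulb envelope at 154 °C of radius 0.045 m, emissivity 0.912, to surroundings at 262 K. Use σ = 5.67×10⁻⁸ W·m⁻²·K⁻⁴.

A = 4πr² = 4π × (0.045)² = 0.0254 m².
Convert: 154 °C = 427 K.
Q = εσA(T⁴ − T_s⁴). T⁴ − T_s⁴ = (427)⁴ − (262)⁴ = 3.32×10^10 − 4.71×10^9 = 2.85×10^10 K⁴.
Q = 0.912 × 5.67×10⁻⁸ × 0.0254 × 2.85×10^10 = 37.5 W.

Q ≈ 37.5 W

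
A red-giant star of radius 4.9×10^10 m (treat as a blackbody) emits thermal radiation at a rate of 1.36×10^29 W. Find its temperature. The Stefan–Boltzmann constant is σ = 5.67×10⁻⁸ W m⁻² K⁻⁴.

T ≈ 2990 K

A = 4πr² = 4π × (4.9×10^10)² = 3.02×10^22 m².
From P = σAT⁴, T = (P / σA)^(1/4) = (1.36×10^29 / (5.67×10⁻⁸ × 3.02×10^22))^(1/4).
T = (7.95×10^13)^(1/4) = 2990 K.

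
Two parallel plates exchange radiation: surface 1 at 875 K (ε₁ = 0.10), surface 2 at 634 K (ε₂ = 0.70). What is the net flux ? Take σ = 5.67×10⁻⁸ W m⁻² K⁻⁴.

q ≈ 2310 W/m²

For two large parallel gray plates, q = σ(T₁⁴ − T₂⁴) / (1/ε₁ + 1/ε₂ − 1).
1/ε₁ + 1/ε₂ − 1 = 1/0.10 + 1/0.70 − 1 = 10.43.
T₁⁴ − T₂⁴ = 5.86×10^11 − 1.62×10^11 = 4.25×10^11 K⁴.
q = 5.67×10⁻⁸ × 4.25×10^11 / 10.43 = 2310 W/m².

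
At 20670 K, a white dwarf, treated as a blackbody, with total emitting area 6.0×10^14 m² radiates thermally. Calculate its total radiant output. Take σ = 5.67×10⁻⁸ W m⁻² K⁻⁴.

P ≈ 6.21×10^24 W

P = σAT⁴ = 5.67×10⁻⁸ × 6.00×10^14 × (20670)⁴ = 5.67×10⁻⁸ × 6.00×10^14 × 1.83×10^17.
P = 6.21×10^24 W.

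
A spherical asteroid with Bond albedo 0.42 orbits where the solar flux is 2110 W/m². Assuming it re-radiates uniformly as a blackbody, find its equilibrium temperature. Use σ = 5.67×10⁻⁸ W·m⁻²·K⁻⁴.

T ≈ 271 K

Power absorbed = (1−a)S·πR²; power emitted = 4πR²σT⁴. Equating and cancelling πR²:
T = ((1−a)S / 4σ)^(1/4) = (1220 / (4 × 5.67×10⁻⁸))^(1/4) = (5.40×10^9)^(1/4).
T = 271 K.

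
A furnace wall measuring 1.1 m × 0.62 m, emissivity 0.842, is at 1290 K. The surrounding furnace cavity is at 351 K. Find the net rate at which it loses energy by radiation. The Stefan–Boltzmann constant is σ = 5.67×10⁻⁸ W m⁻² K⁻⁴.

Q ≈ 89700 W

A = 1.1 × 0.62 = 0.682 m².
Q = εσA(T⁴ − T_s⁴). T⁴ − T_s⁴ = (1290)⁴ − (351)⁴ = 2.77×10^12 − 1.52×10^10 = 2.75×10^12 K⁴.
Q = 0.842 × 5.67×10⁻⁸ × 0.682 × 2.75×10^12 = 89700 W.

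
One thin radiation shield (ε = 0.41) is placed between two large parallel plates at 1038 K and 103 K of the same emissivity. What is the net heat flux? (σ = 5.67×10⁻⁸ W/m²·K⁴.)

Each of the 2 gaps contributes resistance (2/ε − 1) = 2/0.41 − 1 = 3.878; total = 7.756.
q = σ(T₁⁴ − T₂⁴) / 7.756 = 5.67×10⁻⁸ × 1.16×10^12 / 7.756 = 8490 W/m².

q ≈ 8490 W/m²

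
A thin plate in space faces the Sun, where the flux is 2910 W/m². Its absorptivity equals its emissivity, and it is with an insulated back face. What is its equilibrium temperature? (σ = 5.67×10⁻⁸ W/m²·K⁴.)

T ≈ 476 K

Absorbed flux αS = emitted flux εσT⁴ (one radiating face); with α = ε, T = (S/σ)^(1/4).
T = (2910 / 5.67×10⁻⁸)^(1/4) = (5.13×10^10)^(1/4).
T = 476 K.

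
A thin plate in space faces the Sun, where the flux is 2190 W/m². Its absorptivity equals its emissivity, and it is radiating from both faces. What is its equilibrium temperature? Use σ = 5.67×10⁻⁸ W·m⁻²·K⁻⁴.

Absorbed flux αS = emitted flux 2εσT⁴ per unit area; with α = ε this gives T = (S/2σ)^(1/4).
T = (2190 / (2 × 5.67×10⁻⁸))^(1/4) = (1.93×10^10)^(1/4).
T = 373 K.

T ≈ 373 K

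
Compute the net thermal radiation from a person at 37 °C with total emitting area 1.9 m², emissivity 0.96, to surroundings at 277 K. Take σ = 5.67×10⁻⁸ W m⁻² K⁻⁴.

Convert: 37 °C = 310 K.
Q = εσA(T⁴ − T_s⁴). T⁴ − T_s⁴ = (310)⁴ − (277)⁴ = 9.24×10^9 − 5.89×10^9 = 3.35×10^9 K⁴.
Q = 0.96 × 5.67×10⁻⁸ × 1.90 × 3.35×10^9 = 346 W.

Q ≈ 346 W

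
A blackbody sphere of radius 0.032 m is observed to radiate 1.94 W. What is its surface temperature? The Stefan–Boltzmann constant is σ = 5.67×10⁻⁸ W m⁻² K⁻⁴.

A = 4πr² = 4π × (0.032)² = 0.0129 m².
From P = σAT⁴, T = (P / σA)^(1/4) = (1.94 / (5.67×10⁻⁸ × 0.0129))^(1/4).
T = (2.66×10^9)^(1/4) = 227 K.

T ≈ 227 K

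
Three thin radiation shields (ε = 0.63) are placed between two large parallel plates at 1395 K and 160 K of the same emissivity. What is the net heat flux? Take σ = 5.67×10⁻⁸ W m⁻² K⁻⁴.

q ≈ 24700 W/m²

Each of the 4 gaps contributes resistance (2/ε − 1) = 2/0.63 − 1 = 2.175; total = 8.698.
q = σ(T₁⁴ − T₂⁴) / 8.698 = 5.67×10⁻⁸ × 3.79×10^12 / 8.698 = 24700 W/m².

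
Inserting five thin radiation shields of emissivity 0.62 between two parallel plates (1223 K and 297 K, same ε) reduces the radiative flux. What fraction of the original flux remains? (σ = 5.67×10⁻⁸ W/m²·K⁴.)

With N identical shields there are N+1 = 6 gaps in series, each with the same radiative resistance, so the flux falls to 1/(N+1) of its unshielded value.

ratio ≈ 0.167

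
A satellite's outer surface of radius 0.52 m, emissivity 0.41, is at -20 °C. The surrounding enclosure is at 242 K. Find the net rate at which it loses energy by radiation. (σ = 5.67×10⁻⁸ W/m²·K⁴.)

Q ≈ 52.7 W

A = 4πr² = 4π × (0.52)² = 3.40 m².
Convert: -20 °C = 253 K.
Q = εσA(T⁴ − T_s⁴). T⁴ − T_s⁴ = (253)⁴ − (242)⁴ = 4.10×10^9 − 3.43×10^9 = 6.67×10^8 K⁴.
Q = 0.41 × 5.67×10⁻⁸ × 3.40 × 6.67×10^8 = 52.7 W.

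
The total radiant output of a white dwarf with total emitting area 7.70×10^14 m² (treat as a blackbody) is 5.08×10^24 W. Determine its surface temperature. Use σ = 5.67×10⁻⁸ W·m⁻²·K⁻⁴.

T ≈ 18500 K

From P = σAT⁴, T = (P / σA)^(1/4) = (5.08×10^24 / (5.67×10⁻⁸ × 7.70×10^14))^(1/4).
T = (1.16×10^17)^(1/4) = 18500 K.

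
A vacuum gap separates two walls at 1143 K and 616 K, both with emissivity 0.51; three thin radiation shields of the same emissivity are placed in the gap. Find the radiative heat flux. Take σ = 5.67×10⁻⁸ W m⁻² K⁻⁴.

q ≈ 7580 W/m²

Each of the 4 gaps contributes resistance (2/ε − 1) = 2/0.51 − 1 = 2.922; total = 11.69.
q = σ(T₁⁴ − T₂⁴) / 11.69 = 5.67×10⁻⁸ × 1.56×10^12 / 11.69 = 7580 W/m².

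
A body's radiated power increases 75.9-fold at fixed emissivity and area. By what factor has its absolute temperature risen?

factor ≈ 2.95

P ∝ T⁴ ⇒ T ∝ P^(1/4), so T scales by (75.9)^(1/4) = 2.95.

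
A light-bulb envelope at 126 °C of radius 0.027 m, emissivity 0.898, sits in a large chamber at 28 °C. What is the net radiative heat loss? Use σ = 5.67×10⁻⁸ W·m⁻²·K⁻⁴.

Q ≈ 7.99 W

A = 4πr² = 4π × (0.027)² = 9.16×10^-3 m².
Convert: 126 °C = 399 K; 28 °C = 301 K.
Q = εσA(T⁴ − T_s⁴). T⁴ − T_s⁴ = (399)⁴ − (301)⁴ = 2.53×10^10 − 8.21×10^9 = 1.71×10^10 K⁴.
Q = 0.898 × 5.67×10⁻⁸ × 9.16×10^-3 × 1.71×10^10 = 7.99 W.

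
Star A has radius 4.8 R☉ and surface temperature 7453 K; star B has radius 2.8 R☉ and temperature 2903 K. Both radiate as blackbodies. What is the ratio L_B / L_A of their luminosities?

L_B/L_A ≈ 7.83×10^-3

L = 4πR²σT⁴ ∝ R²T⁴, so L_B/L_A = (2.8/4.8)² × (2903/7453)⁴ = 0.340 × 0.0230 = 7.83×10^-3.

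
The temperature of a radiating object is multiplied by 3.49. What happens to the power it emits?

P ∝ T⁴, so the power scales as (3.49)⁴ = 148.

factor ≈ 148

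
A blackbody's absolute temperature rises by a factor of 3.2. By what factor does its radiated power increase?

P ∝ T⁴, so the power scales as (3.2)⁴ = 105.

factor ≈ 105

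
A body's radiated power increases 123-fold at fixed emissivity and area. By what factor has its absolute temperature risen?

P ∝ T⁴ ⇒ T ∝ P^(1/4), so T scales by (123)^(1/4) = 3.33.

factor ≈ 3.33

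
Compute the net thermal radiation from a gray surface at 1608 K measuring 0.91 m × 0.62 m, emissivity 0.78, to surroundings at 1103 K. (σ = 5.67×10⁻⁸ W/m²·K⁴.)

Q ≈ 1.30×10^5 W

A = 0.91 × 0.62 = 0.564 m².
Q = εσA(T⁴ − T_s⁴). T⁴ − T_s⁴ = (1608)⁴ − (1103)⁴ = 6.69×10^12 − 1.48×10^12 = 5.21×10^12 K⁴.
Q = 0.78 × 5.67×10⁻⁸ × 0.564 × 5.21×10^12 = 1.30×10^5 W.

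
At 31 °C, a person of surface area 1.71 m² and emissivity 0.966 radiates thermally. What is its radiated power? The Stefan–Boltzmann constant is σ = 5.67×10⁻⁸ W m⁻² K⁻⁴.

P ≈ 800 W

31 °C = 304 K.
Stefan–Boltzmann: P = εσAT⁴ = 0.966 × 5.67×10⁻⁸ × 1.71 × (304)⁴ = 0.966 × 5.67×10⁻⁸ × 1.71 × 8.54×10^9.
P = 800 W.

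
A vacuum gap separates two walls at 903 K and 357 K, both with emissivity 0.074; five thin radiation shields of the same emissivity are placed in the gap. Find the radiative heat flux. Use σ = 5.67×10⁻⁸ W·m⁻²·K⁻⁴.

q ≈ 236 W/m²

Each of the 6 gaps contributes resistance (2/ε − 1) = 2/0.074 − 1 = 26.03; total = 156.2.
q = σ(T₁⁴ − T₂⁴) / 156.2 = 5.67×10⁻⁸ × 6.49×10^11 / 156.2 = 236 W/m².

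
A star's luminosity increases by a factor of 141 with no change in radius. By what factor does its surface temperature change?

P ∝ T⁴ ⇒ T ∝ P^(1/4), so T scales by (141)^(1/4) = 3.45.

factor ≈ 3.45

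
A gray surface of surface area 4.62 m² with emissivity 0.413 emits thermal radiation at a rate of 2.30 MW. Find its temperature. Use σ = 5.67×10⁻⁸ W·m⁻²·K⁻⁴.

T ≈ 2150 K

From P = εσAT⁴, T = (P / εσA)^(1/4) = (2.30×10^6 / (0.413 × 5.67×10⁻⁸ × 4.62))^(1/4).
T = (2.13×10^13)^(1/4) = 2150 K.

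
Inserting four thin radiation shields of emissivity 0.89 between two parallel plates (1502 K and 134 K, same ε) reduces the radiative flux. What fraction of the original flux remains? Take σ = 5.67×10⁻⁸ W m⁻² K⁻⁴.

With N identical shields there are N+1 = 5 gaps in series, each with the same radiative resistance, so the flux falls to 1/(N+1) of its unshielded value.

ratio ≈ 0.200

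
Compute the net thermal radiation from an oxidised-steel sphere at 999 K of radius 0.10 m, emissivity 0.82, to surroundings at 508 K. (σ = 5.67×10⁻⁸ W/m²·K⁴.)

Q ≈ 5430 W

A = 4πr² = 4π × (0.10)² = 0.126 m².
Q = εσA(T⁴ − T_s⁴). T⁴ − T_s⁴ = (999)⁴ − (508)⁴ = 9.96×10^11 − 6.66×10^10 = 9.29×10^11 K⁴.
Q = 0.82 × 5.67×10⁻⁸ × 0.126 × 9.29×10^11 = 5430 W.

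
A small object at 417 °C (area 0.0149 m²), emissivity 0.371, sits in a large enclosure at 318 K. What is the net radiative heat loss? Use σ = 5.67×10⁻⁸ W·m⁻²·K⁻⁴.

Q ≈ 67.8 W

Convert: 417 °C = 690 K.
Q = εσA(T⁴ − T_s⁴). T⁴ − T_s⁴ = (690)⁴ − (318)⁴ = 2.27×10^11 − 1.02×10^10 = 2.16×10^11 K⁴.
Q = 0.371 × 5.67×10⁻⁸ × 0.0149 × 2.16×10^11 = 67.8 W.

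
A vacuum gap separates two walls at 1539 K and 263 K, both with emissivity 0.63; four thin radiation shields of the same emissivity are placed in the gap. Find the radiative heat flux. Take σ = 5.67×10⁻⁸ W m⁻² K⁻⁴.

Each of the 5 gaps contributes resistance (2/ε − 1) = 2/0.63 − 1 = 2.175; total = 10.87.
q = σ(T₁⁴ − T₂⁴) / 10.87 = 5.67×10⁻⁸ × 5.61×10^12 / 10.87 = 29200 W/m².

q ≈ 29200 W/m²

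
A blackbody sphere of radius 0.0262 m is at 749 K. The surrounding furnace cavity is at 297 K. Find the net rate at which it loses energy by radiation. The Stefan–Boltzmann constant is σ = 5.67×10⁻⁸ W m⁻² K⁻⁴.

A = 4πr² = 4π × (0.0262)² = 8.63×10^-3 m².
Q = σA(T⁴ − T_s⁴). T⁴ − T_s⁴ = (749)⁴ − (297)⁴ = 3.15×10^11 − 7.78×10^9 = 3.07×10^11 K⁴.
Q = 5.67×10⁻⁸ × 8.63×10^-3 × 3.07×10^11 = 150 W.

Q ≈ 150 W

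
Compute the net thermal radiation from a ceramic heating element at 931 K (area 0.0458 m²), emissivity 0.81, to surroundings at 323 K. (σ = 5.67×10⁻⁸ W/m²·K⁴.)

Q ≈ 1560 W

Q = εσA(T⁴ − T_s⁴). T⁴ − T_s⁴ = (931)⁴ − (323)⁴ = 7.51×10^11 − 1.09×10^10 = 7.40×10^11 K⁴.
Q = 0.81 × 5.67×10⁻⁸ × 0.0458 × 7.40×10^11 = 1560 W.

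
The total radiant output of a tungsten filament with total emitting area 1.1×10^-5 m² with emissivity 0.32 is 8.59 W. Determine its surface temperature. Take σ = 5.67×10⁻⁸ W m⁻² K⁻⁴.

T ≈ 2560 K

From P = εσAT⁴, T = (P / εσA)^(1/4) = (8.59 / (0.32 × 5.67×10⁻⁸ × 1.10×10^-5))^(1/4).
T = (4.30×10^13)^(1/4) = 2560 K.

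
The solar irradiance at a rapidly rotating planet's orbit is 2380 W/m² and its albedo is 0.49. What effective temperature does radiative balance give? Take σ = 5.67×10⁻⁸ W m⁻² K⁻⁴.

T ≈ 270 K

Power absorbed = (1−a)S·πR²; power emitted = 4πR²σT⁴. Equating and cancelling πR²:
T = ((1−a)S / 4σ)^(1/4) = (1210 / (4 × 5.67×10⁻⁸))^(1/4) = (5.35×10^9)^(1/4).
T = 270 K.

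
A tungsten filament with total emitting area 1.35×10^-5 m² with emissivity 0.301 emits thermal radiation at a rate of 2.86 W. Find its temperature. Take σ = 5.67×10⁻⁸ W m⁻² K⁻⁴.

From P = εσAT⁴, T = (P / εσA)^(1/4) = (2.86 / (0.301 × 5.67×10⁻⁸ × 1.35×10^-5))^(1/4).
T = (1.24×10^13)^(1/4) = 1880 K.

T ≈ 1880 K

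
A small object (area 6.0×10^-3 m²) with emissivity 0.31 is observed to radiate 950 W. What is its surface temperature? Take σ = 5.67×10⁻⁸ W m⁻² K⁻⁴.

T ≈ 1730 K

From P = εσAT⁴, T = (P / εσA)^(1/4) = (950 / (0.31 × 5.67×10⁻⁸ × 6.00×10^-3))^(1/4).
T = (9.01×10^12)^(1/4) = 1730 K.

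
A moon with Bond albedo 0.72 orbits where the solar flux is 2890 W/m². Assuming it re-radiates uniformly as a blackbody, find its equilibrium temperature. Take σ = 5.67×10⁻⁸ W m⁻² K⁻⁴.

Power absorbed = (1−a)S·πR²; power emitted = 4πR²σT⁴. Equating and cancelling πR²:
T = ((1−a)S / 4σ)^(1/4) = (809 / (4 × 5.67×10⁻⁸))^(1/4) = (3.57×10^9)^(1/4).
T = 244 K.

T ≈ 244 K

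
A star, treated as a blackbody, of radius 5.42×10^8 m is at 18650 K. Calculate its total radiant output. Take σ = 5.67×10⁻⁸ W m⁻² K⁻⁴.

A = 4πr² = 4π × (5.42×10^8)² = 3.69×10^18 m².
P = σAT⁴ = 5.67×10⁻⁸ × 3.69×10^18 × (18650)⁴ = 5.67×10⁻⁸ × 3.69×10^18 × 1.21×10^17.
P = 2.53×10^28 W.

P ≈ 2.53×10^28 W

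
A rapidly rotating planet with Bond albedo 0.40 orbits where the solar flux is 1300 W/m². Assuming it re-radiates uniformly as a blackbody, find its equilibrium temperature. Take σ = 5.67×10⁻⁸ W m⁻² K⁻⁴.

T ≈ 242 K

Power absorbed = (1−a)S·πR²; power emitted = 4πR²σT⁴. Equating and cancelling πR²:
T = ((1−a)S / 4σ)^(1/4) = (780 / (4 × 5.67×10⁻⁸))^(1/4) = (3.44×10^9)^(1/4).
T = 242 K.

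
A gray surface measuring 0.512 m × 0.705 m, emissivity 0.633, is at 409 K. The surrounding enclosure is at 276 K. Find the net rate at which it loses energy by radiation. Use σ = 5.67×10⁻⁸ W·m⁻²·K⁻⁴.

A = 0.512 × 0.705 = 0.361 m².
Q = εσA(T⁴ − T_s⁴). T⁴ − T_s⁴ = (409)⁴ − (276)⁴ = 2.80×10^10 − 5.80×10^9 = 2.22×10^10 K⁴.
Q = 0.633 × 5.67×10⁻⁸ × 0.361 × 2.22×10^10 = 287 W.

Q ≈ 287 W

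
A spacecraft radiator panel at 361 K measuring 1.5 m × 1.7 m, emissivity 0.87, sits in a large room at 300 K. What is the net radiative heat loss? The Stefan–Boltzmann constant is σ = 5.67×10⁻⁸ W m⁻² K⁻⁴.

Q ≈ 1120 W

A = 1.5 × 1.7 = 2.55 m².
Q = εσA(T⁴ − T_s⁴). T⁴ − T_s⁴ = (361)⁴ − (300)⁴ = 1.70×10^10 − 8.10×10^9 = 8.88×10^9 K⁴.
Q = 0.87 × 5.67×10⁻⁸ × 2.55 × 8.88×10^9 = 1120 W.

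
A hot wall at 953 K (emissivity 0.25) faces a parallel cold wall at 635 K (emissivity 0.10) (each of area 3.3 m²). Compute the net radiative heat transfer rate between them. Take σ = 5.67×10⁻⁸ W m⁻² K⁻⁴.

Q ≈ 9530 W

For two large parallel gray plates, q = σ(T₁⁴ − T₂⁴) / (1/ε₁ + 1/ε₂ − 1).
1/ε₁ + 1/ε₂ − 1 = 1/0.25 + 1/0.10 − 1 = 13.00.
T₁⁴ − T₂⁴ = 8.25×10^11 − 1.63×10^11 = 6.62×10^11 K⁴.
q = 5.67×10⁻⁸ × 6.62×10^11 / 13.00 = 2890 W/m².
Q = q·A = 2890 × 3.3 = 9530 W.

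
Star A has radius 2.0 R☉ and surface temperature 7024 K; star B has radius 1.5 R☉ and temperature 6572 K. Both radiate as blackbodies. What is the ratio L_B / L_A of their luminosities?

L = 4πR²σT⁴ ∝ R²T⁴, so L_B/L_A = (1.5/2.0)² × (6572/7024)⁴ = 0.562 × 0.766 = 0.431.

L_B/L_A ≈ 0.431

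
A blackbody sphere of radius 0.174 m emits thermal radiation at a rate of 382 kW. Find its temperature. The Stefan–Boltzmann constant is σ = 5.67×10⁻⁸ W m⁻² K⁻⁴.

T ≈ 2050 K

A = 4πr² = 4π × (0.174)² = 0.380 m².
From P = σAT⁴, T = (P / σA)^(1/4) = (3.82×10^5 / (5.67×10⁻⁸ × 0.380))^(1/4).
T = (1.77×10^13)^(1/4) = 2050 K.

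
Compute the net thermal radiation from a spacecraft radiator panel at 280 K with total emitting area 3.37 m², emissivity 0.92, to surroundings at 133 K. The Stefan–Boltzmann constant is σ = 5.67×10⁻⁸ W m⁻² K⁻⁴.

Q = εσA(T⁴ − T_s⁴). T⁴ − T_s⁴ = (280)⁴ − (133)⁴ = 6.15×10^9 − 3.13×10^8 = 5.83×10^9 K⁴.
Q = 0.92 × 5.67×10⁻⁸ × 3.37 × 5.83×10^9 = 1030 W.

Q ≈ 1030 W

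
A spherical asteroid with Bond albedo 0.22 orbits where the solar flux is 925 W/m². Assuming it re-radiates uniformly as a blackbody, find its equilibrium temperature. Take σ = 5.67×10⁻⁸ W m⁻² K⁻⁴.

T ≈ 237 K

Power absorbed = (1−a)S·πR²; power emitted = 4πR²σT⁴. Equating and cancelling πR²:
T = ((1−a)S / 4σ)^(1/4) = (722 / (4 × 5.67×10⁻⁸))^(1/4) = (3.18×10^9)^(1/4).
T = 237 K.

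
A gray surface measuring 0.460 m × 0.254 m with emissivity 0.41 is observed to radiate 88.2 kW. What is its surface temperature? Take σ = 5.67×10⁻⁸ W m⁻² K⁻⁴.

T ≈ 2390 K

A = 0.460 × 0.254 = 0.117 m².
From P = εσAT⁴, T = (P / εσA)^(1/4) = (88200 / (0.41 × 5.67×10⁻⁸ × 0.117))^(1/4).
T = (3.25×10^13)^(1/4) = 2390 K.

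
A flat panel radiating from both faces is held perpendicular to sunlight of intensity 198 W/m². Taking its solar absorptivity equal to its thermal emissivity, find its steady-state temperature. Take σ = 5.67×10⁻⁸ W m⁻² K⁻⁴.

T ≈ 204 K

Absorbed flux αS = emitted flux 2εσT⁴ per unit area; with α = ε this gives T = (S/2σ)^(1/4).
T = (198 / (2 × 5.67×10⁻⁸))^(1/4) = (1.75×10^9)^(1/4).
T = 204 K.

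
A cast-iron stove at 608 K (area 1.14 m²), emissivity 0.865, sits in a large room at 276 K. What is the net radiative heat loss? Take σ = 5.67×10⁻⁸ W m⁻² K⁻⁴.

Q = εσA(T⁴ − T_s⁴). T⁴ − T_s⁴ = (608)⁴ − (276)⁴ = 1.37×10^11 − 5.80×10^9 = 1.31×10^11 K⁴.
Q = 0.865 × 5.67×10⁻⁸ × 1.14 × 1.31×10^11 = 7320 W.

Q ≈ 7320 W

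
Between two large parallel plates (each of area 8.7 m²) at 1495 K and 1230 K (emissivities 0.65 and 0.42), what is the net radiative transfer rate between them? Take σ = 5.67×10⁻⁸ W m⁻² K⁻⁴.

Q ≈ 4.57×10^5 W

For two large parallel gray plates, q = σ(T₁⁴ − T₂⁴) / (1/ε₁ + 1/ε₂ − 1).
1/ε₁ + 1/ε₂ − 1 = 1/0.65 + 1/0.42 − 1 = 2.919.
T₁⁴ − T₂⁴ = 5.00×10^12 − 2.29×10^12 = 2.71×10^12 K⁴.
q = 5.67×10⁻⁸ × 2.71×10^12 / 2.919 = 52600 W/m².
Q = q·A = 52600 × 8.7 = 4.57×10^5 W.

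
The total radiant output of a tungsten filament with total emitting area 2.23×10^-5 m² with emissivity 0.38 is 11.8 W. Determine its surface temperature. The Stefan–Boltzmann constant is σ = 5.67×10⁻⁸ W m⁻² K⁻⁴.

From P = εσAT⁴, T = (P / εσA)^(1/4) = (11.8 / (0.38 × 5.67×10⁻⁸ × 2.23×10^-5))^(1/4).
T = (2.46×10^13)^(1/4) = 2230 K.

T ≈ 2230 K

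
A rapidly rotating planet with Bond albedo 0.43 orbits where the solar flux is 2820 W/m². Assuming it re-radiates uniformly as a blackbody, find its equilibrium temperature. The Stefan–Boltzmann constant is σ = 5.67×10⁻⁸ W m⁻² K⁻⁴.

Power absorbed = (1−a)S·πR²; power emitted = 4πR²σT⁴. Equating and cancelling πR²:
T = ((1−a)S / 4σ)^(1/4) = (1610 / (4 × 5.67×10⁻⁸))^(1/4) = (7.09×10^9)^(1/4).
T = 290 K.

T ≈ 290 K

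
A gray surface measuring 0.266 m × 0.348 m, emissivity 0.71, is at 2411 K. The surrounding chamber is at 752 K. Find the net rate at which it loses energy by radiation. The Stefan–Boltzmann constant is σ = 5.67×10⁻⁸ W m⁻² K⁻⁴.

Q ≈ 1.25×10^5 W

A = 0.266 × 0.348 = 0.0926 m².
Q = εσA(T⁴ − T_s⁴). T⁴ − T_s⁴ = (2411)⁴ − (752)⁴ = 3.38×10^13 − 3.20×10^11 = 3.35×10^13 K⁴.
Q = 0.71 × 5.67×10⁻⁸ × 0.0926 × 3.35×10^13 = 1.25×10^5 W.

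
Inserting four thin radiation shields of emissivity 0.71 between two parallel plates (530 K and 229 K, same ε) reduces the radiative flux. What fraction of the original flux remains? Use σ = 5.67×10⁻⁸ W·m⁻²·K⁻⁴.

ratio ≈ 0.200

With N identical shields there are N+1 = 5 gaps in series, each with the same radiative resistance, so the flux falls to 1/(N+1) of its unshielded value.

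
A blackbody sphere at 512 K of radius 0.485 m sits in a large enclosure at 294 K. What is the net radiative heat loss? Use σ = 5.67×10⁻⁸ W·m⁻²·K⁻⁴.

Q ≈ 10300 W

A = 4πr² = 4π × (0.485)² = 2.96 m².
Q = σA(T⁴ − T_s⁴). T⁴ − T_s⁴ = (512)⁴ − (294)⁴ = 6.87×10^10 − 7.47×10^9 = 6.12×10^10 K⁴.
Q = 5.67×10⁻⁸ × 2.96 × 6.12×10^10 = 10300 W.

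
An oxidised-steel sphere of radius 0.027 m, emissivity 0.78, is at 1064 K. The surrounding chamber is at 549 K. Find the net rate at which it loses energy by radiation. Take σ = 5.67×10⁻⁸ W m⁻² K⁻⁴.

A = 4πr² = 4π × (0.027)² = 9.16×10^-3 m².
Q = εσA(T⁴ − T_s⁴). T⁴ − T_s⁴ = (1064)⁴ − (549)⁴ = 1.28×10^12 − 9.08×10^10 = 1.19×10^12 K⁴.
Q = 0.78 × 5.67×10⁻⁸ × 9.16×10^-3 × 1.19×10^12 = 482 W.

Q ≈ 482 W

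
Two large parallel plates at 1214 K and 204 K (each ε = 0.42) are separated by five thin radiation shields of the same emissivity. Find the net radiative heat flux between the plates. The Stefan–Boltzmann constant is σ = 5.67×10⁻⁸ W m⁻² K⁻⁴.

Each of the 6 gaps contributes resistance (2/ε − 1) = 2/0.42 − 1 = 3.762; total = 22.57.
q = σ(T₁⁴ − T₂⁴) / 22.57 = 5.67×10⁻⁸ × 2.17×10^12 / 22.57 = 5450 W/m².

q ≈ 5450 W/m²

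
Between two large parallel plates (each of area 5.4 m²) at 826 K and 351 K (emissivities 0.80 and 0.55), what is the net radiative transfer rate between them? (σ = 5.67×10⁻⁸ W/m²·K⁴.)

For two large parallel gray plates, q = σ(T₁⁴ − T₂⁴) / (1/ε₁ + 1/ε₂ − 1).
1/ε₁ + 1/ε₂ − 1 = 1/0.80 + 1/0.55 − 1 = 2.068.
T₁⁴ − T₂⁴ = 4.66×10^11 − 1.52×10^10 = 4.50×10^11 K⁴.
q = 5.67×10⁻⁸ × 4.50×10^11 / 2.068 = 12300 W/m².
Q = q·A = 12300 × 5.4 = 66700 W.

Q ≈ 66700 W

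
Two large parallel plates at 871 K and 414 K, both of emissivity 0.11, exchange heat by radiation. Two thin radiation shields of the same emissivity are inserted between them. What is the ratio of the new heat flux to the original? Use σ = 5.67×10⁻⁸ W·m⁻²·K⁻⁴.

ratio ≈ 0.333

With N identical shields there are N+1 = 3 gaps in series, each with the same radiative resistance, so the flux falls to 1/(N+1) of its unshielded value.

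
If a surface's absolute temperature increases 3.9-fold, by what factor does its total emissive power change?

P ∝ T⁴, so the power scales as (3.9)⁴ = 231.

factor ≈ 231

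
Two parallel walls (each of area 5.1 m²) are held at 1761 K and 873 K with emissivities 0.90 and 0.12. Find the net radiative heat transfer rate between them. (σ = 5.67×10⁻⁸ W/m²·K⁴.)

Q ≈ 3.09×10^5 W

For two large parallel gray plates, q = σ(T₁⁴ − T₂⁴) / (1/ε₁ + 1/ε₂ − 1).
1/ε₁ + 1/ε₂ − 1 = 1/0.90 + 1/0.12 − 1 = 8.444.
T₁⁴ − T₂⁴ = 9.62×10^12 − 5.81×10^11 = 9.04×10^12 K⁴.
q = 5.67×10⁻⁸ × 9.04×10^12 / 8.444 = 60700 W/m².
Q = q·A = 60700 × 5.1 = 3.09×10^5 W.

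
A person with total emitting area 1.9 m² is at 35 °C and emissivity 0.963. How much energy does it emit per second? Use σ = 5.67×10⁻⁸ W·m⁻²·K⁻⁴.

35 °C = 308 K.
P = εσAT⁴ = 0.963 × 5.67×10⁻⁸ × 1.90 × (308)⁴ = 0.963 × 5.67×10⁻⁸ × 1.90 × 9.00×10^9.
P = 934 W.

P ≈ 934 W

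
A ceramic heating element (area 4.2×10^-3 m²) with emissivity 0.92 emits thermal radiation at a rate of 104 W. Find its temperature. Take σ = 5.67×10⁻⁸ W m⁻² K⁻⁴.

T ≈ 830 K

From P = εσAT⁴, T = (P / εσA)^(1/4) = (104 / (0.92 × 5.67×10⁻⁸ × 4.20×10^-3))^(1/4).
T = (4.75×10^11)^(1/4) = 830 K.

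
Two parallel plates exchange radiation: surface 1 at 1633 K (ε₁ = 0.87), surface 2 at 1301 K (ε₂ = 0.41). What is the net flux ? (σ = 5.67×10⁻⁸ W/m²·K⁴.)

q ≈ 93000 W/m²

For two large parallel gray plates, q = σ(T₁⁴ − T₂⁴) / (1/ε₁ + 1/ε₂ − 1).
1/ε₁ + 1/ε₂ − 1 = 1/0.87 + 1/0.41 − 1 = 2.588.
T₁⁴ − T₂⁴ = 7.11×10^12 − 2.86×10^12 = 4.25×10^12 K⁴.
q = 5.67×10⁻⁸ × 4.25×10^12 / 2.588 = 93000 W/m².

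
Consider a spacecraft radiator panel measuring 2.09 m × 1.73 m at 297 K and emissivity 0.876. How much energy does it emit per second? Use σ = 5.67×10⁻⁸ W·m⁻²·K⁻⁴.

P ≈ 1400 W

A = 2.09 × 1.73 = 3.62 m².
Stefan–Boltzmann: P = εσAT⁴ = 0.876 × 5.67×10⁻⁸ × 3.62 × (297)⁴ = 0.876 × 5.67×10⁻⁸ × 3.62 × 7.78×10^9.
P = 1400 W.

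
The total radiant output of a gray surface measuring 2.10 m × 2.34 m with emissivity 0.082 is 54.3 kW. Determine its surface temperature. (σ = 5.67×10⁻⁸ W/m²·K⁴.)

A = 2.10 × 2.34 = 4.91 m².
From P = εσAT⁴, T = (P / εσA)^(1/4) = (54300 / (0.082 × 5.67×10⁻⁸ × 4.91))^(1/4).
T = (2.38×10^12)^(1/4) = 1240 K.

T ≈ 1240 K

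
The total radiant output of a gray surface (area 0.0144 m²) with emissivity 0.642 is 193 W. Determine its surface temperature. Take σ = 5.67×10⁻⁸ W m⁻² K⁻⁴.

T ≈ 779 K

From P = εσAT⁴, T = (P / εσA)^(1/4) = (193 / (0.642 × 5.67×10⁻⁸ × 0.0144))^(1/4).
T = (3.68×10^11)^(1/4) = 779 K.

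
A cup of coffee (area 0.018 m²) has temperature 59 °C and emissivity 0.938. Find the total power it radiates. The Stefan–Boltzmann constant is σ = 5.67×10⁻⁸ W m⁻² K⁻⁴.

59 °C = 332 K.
Stefan–Boltzmann: P = εσAT⁴ = 0.938 × 5.67×10⁻⁸ × 0.0180 × (332)⁴ = 0.938 × 5.67×10⁻⁸ × 0.0180 × 1.21×10^10.
P = 11.6 W.

P ≈ 11.6 W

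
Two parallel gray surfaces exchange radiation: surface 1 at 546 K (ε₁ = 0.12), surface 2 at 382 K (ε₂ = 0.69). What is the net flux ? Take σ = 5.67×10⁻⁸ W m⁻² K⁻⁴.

q ≈ 436 W/m²

For two large parallel gray plates, q = σ(T₁⁴ − T₂⁴) / (1/ε₁ + 1/ε₂ − 1).
1/ε₁ + 1/ε₂ − 1 = 1/0.12 + 1/0.69 − 1 = 8.783.
T₁⁴ − T₂⁴ = 8.89×10^10 − 2.13×10^10 = 6.76×10^10 K⁴.
q = 5.67×10⁻⁸ × 6.76×10^10 / 8.783 = 436 W/m².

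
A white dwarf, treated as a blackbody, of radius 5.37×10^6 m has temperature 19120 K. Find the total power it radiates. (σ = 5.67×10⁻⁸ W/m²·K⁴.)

P ≈ 2.75×10^24 W

A = 4πr² = 4π × (5.37×10^6)² = 3.62×10^14 m².
P = σAT⁴ = 5.67×10⁻⁸ × 3.62×10^14 × (19120)⁴ = 5.67×10⁻⁸ × 3.62×10^14 × 1.34×10^17.
P = 2.75×10^24 W.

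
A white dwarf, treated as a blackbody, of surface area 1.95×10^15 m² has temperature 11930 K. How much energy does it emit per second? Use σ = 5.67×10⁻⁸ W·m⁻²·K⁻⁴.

P = σAT⁴ = 5.67×10⁻⁸ × 1.95×10^15 × (11930)⁴ = 5.67×10⁻⁸ × 1.95×10^15 × 2.03×10^16.
P = 2.24×10^24 W.

P ≈ 2.24×10^24 W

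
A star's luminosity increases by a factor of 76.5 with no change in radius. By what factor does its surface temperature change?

factor ≈ 2.96

P ∝ T⁴ ⇒ T ∝ P^(1/4), so T scales by (76.5)^(1/4) = 2.96.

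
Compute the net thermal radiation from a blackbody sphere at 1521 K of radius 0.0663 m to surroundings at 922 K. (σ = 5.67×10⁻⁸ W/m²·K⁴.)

Q ≈ 14500 W

A = 4πr² = 4π × (0.0663)² = 0.0552 m².
Q = σA(T⁴ − T_s⁴). T⁴ − T_s⁴ = (1521)⁴ − (922)⁴ = 5.35×10^12 − 7.23×10^11 = 4.63×10^12 K⁴.
Q = 5.67×10⁻⁸ × 0.0552 × 4.63×10^12 = 14500 W.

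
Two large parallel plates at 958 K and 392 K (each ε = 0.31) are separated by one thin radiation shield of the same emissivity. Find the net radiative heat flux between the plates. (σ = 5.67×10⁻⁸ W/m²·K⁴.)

Each of the 2 gaps contributes resistance (2/ε − 1) = 2/0.31 − 1 = 5.452; total = 10.90.
q = σ(T₁⁴ − T₂⁴) / 10.90 = 5.67×10⁻⁸ × 8.19×10^11 / 10.90 = 4260 W/m².

q ≈ 4260 W/m²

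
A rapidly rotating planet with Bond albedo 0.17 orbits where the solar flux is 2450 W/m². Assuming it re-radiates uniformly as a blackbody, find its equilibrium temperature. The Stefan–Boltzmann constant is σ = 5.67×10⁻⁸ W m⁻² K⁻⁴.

Power absorbed = (1−a)S·πR²; power emitted = 4πR²σT⁴. Equating and cancelling πR²:
T = ((1−a)S / 4σ)^(1/4) = (2030 / (4 × 5.67×10⁻⁸))^(1/4) = (8.97×10^9)^(1/4).
T = 308 K.

T ≈ 308 K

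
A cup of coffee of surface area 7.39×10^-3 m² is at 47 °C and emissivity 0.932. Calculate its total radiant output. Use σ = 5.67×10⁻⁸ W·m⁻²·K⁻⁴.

47 °C = 320 K.
P = εσAT⁴ = 0.932 × 5.67×10⁻⁸ × 7.39×10^-3 × (320)⁴ = 0.932 × 5.67×10⁻⁸ × 7.39×10^-3 × 1.05×10^10.
P = 4.09 W.

P ≈ 4.09 W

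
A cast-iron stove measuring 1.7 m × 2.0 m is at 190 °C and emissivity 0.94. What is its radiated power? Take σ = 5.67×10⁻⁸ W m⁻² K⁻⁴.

P ≈ 8330 W

A = 1.7 × 2.0 = 3.40 m².
190 °C = 463 K.
Stefan–Boltzmann: P = εσAT⁴ = 0.94 × 5.67×10⁻⁸ × 3.40 × (463)⁴ = 0.94 × 5.67×10⁻⁸ × 3.40 × 4.60×10^10.
P = 8330 W.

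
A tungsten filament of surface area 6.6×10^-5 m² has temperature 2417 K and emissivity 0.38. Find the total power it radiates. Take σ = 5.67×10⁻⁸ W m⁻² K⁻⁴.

P ≈ 48.5 W

P = εσAT⁴ = 0.38 × 5.67×10⁻⁸ × 6.60×10^-5 × (2417)⁴ = 0.38 × 5.67×10⁻⁸ × 6.60×10^-5 × 3.41×10^13.
P = 48.5 W.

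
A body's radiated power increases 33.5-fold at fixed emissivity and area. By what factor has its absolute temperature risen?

P ∝ T⁴ ⇒ T ∝ P^(1/4), so T scales by (33.5)^(1/4) = 2.41.

factor ≈ 2.41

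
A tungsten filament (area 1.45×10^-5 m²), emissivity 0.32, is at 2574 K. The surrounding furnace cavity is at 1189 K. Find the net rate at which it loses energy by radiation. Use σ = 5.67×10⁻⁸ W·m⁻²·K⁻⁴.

Q ≈ 11.0 W

Q = εσA(T⁴ − T_s⁴). T⁴ − T_s⁴ = (2574)⁴ − (1189)⁴ = 4.39×10^13 − 2.00×10^12 = 4.19×10^13 K⁴.
Q = 0.32 × 5.67×10⁻⁸ × 1.45×10^-5 × 4.19×10^13 = 11.0 W.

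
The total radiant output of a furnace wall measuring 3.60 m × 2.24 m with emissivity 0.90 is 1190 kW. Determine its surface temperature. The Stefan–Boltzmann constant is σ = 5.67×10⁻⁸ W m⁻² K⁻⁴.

A = 3.60 × 2.24 = 8.06 m².
From P = εσAT⁴, T = (P / εσA)^(1/4) = (1.19×10^6 / (0.90 × 5.67×10⁻⁸ × 8.06))^(1/4).
T = (2.89×10^12)^(1/4) = 1300 K.

T ≈ 1300 K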